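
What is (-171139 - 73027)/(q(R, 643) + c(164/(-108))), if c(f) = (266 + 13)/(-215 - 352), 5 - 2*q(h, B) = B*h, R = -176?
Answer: -2366532/548449 ≈ -4.3150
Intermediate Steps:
q(h, B) = 5/2 - B*h/2
c(f) = -31/63 (c(f) = 279/(-567) = 279*(-1/567) = -31/63)
(-171139 - 73027)/(q(R, 643) + c(164/(-108))) = (-171139 - 73027)/((5/2 - 1/2*643*(-176)) - 31/63) = -244166/((5/2 + 56584) - 31/63) = -244166/(113173/2 - 31/63) = -244166/7129837/126 = -244166*126/7129837 = -2366532/548449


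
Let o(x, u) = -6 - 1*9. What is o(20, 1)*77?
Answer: -1155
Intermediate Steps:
o(x, u) = -15 (o(x, u) = -6 - 9 = -15)
o(20, 1)*77 = -15*77 = -1155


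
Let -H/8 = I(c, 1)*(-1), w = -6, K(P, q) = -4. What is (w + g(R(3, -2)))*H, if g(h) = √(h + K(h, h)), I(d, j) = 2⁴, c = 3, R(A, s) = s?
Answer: -768 + 128*I*√6 ≈ -768.0 + 313.53*I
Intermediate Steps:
I(d, j) = 16
g(h) = √(-4 + h) (g(h) = √(h - 4) = √(-4 + h))
H = 128 (H = -128*(-1) = -8*(-16) = 128)
(w + g(R(3, -2)))*H = (-6 + √(-4 - 2))*128 = (-6 + √(-6))*128 = (-6 + I*√6)*128 = -768 + 128*I*√6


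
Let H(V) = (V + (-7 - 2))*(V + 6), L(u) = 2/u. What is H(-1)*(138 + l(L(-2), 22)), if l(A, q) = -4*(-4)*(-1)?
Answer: -6100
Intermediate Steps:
H(V) = (-9 + V)*(6 + V) (H(V) = (V - 9)*(6 + V) = (-9 + V)*(6 + V))
l(A, q) = -16 (l(A, q) = 16*(-1) = -16)
H(-1)*(138 + l(L(-2), 22)) = (-54 + (-1)² - 3*(-1))*(138 - 16) = (-54 + 1 + 3)*122 = -50*122 = -6100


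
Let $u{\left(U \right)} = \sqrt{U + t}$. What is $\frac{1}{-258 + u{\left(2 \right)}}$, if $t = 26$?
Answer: $- \frac{129}{33268} - \frac{\sqrt{7}}{33268} \approx -0.0039571$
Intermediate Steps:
$u{\left(U \right)} = \sqrt{26 + U}$ ($u{\left(U \right)} = \sqrt{U + 26} = \sqrt{26 + U}$)
$\frac{1}{-258 + u{\left(2 \right)}} = \frac{1}{-258 + \sqrt{26 + 2}} = \frac{1}{-258 + \sqrt{28}} = \frac{1}{-258 + 2 \sqrt{7}}$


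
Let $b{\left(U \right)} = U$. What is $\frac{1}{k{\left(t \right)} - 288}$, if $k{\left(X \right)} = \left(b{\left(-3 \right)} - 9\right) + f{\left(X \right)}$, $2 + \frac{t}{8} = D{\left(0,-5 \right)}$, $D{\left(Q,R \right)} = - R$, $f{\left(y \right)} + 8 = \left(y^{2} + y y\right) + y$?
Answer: $\frac{1}{868} \approx 0.0011521$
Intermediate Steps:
$f{\left(y \right)} = -8 + y + 2 y^{2}$ ($f{\left(y \right)} = -8 + \left(\left(y^{2} + y y\right) + y\right) = -8 + \left(\left(y^{2} + y^{2}\right) + y\right) = -8 + \left(2 y^{2} + y\right) = -8 + \left(y + 2 y^{2}\right) = -8 + y + 2 y^{2}$)
$t = 24$ ($t = -16 + 8 \left(\left(-1\right) \left(-5\right)\right) = -16 + 8 \cdot 5 = -16 + 40 = 24$)
$k{\left(X \right)} = -20 + X + 2 X^{2}$ ($k{\left(X \right)} = \left(-3 - 9\right) + \left(-8 + X + 2 X^{2}\right) = -12 + \left(-8 + X + 2 X^{2}\right) = -20 + X + 2 X^{2}$)
$\frac{1}{k{\left(t \right)} - 288} = \frac{1}{\left(-20 + 24 + 2 \cdot 24^{2}\right) - 288} = \frac{1}{\left(-20 + 24 + 2 \cdot 576\right) - 288} = \frac{1}{\left(-20 + 24 + 1152\right) - 288} = \frac{1}{1156 - 288} = \frac{1}{868}$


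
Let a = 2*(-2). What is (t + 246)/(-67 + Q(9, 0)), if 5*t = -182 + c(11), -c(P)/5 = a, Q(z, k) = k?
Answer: -1068/335 ≈ -3.1881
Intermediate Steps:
a = -4
c(P) = 20 (c(P) = -5*(-4) = 20)
t = -162/5 (t = (-182 + 20)/5 = (⅕)*(-162) = -162/5 ≈ -32.400)
(t + 246)/(-67 + Q(9, 0)) = (-162/5 + 246)/(-67 + 0) = (1068/5)/(-67) = (1068/5)*(-1/67) = -1068/335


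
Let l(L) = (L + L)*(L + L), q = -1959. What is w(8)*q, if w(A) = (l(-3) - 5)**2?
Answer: -1882599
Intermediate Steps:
l(L) = 4*L**2 (l(L) = (2*L)*(2*L) = 4*L**2)
w(A) = 961 (w(A) = (4*(-3)**2 - 5)**2 = (4*9 - 5)**2 = (36 - 5)**2 = 31**2 = 961)
w(8)*q = 961*(-1959) = -1882599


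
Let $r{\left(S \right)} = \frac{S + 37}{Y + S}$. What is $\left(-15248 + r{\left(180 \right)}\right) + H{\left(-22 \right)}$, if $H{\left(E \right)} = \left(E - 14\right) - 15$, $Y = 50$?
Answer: $- \frac{3518553}{230} \approx -15298.0$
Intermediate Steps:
$r{\left(S \right)} = \frac{37 + S}{50 + S}$ ($r{\left(S \right)} = \frac{S + 37}{50 + S} = \frac{37 + S}{50 + S}$)
$H{\left(E \right)} = -29 + E$ ($H{\left(E \right)} = \left(-14 + E\right) - 15 = -29 + E$)
$\left(-15248 + r{\left(180 \right)}\right) + H{\left(-22 \right)} = \left(-15248 + \frac{37 + 180}{50 + 180}\right) - 51 = \left(-15248 + \frac{1}{230} \cdot 217\right) - 51 = \left(-15248 + \frac{217}{230}\right) - 51 = - \frac{3506823}{230} - 51 = - \frac{3518553}{230}$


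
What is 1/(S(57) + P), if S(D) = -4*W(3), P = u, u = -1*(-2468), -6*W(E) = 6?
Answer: 1/2472 ≈ 0.00040453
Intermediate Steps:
W(E) = -1 (W(E) = -⅙*6 = -1)
u = 2468
P = 2468
S(D) = 4 (S(D) = -4*(-1) = 4)
1/(S(57) + P) = 1/(4 + 2468) = 1/2472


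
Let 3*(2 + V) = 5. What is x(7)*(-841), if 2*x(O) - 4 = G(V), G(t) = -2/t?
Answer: -4205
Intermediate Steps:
V = -⅓ (V = -2 + (⅓)*5 = -2 + 5/3 = -⅓ ≈ -0.33333)
x(O) = 5 (x(O) = 2 + (-2/(-⅓))/2 = 2 + (-2*(-3))/2 = 2 + (½)*6 = 2 + 3 = 5)
x(7)*(-841) = 5*(-841) = -4205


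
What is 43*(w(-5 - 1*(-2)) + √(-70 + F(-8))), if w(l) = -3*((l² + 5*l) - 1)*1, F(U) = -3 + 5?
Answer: 903 + 86*I*√17 ≈ 903.0 + 354.59*I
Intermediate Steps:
F(U) = 2
w(l) = 3 - 15*l - 3*l² (w(l) = -3*(-1 + l² + 5*l)*1 = (3 - 15*l - 3*l²)*1 = 3 - 15*l - 3*l²)
43*(w(-5 - 1*(-2)) + √(-70 + F(-8))) = 43*((3 - 15*(-5 - 1*(-2)) - 3*(-5 - 1*(-2))²) + √(-70 + 2)) = 43*((3 - 15*(-5 + 2) - 3*(-5 + 2)²) + √(-68)) = 43*((3 - 15*(-3) - 3*(-3)²) + 2*I*√17) = 43*((3 + 45 - 3*9) + 2*I*√17) = 43*((3 + 45 - 27) + 2*I*√17) = 43*(21 + 2*I*√17) = 903 + 86*I*√17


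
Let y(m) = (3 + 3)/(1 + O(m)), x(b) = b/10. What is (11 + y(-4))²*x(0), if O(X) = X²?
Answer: 0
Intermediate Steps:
x(b) = b/10 (x(b) = b*(⅒) = b/10)
y(m) = 6/(1 + m²) (y(m) = (3 + 3)/(1 + m²) = 6/(1 + m²))
(11 + y(-4))²*x(0) = (11 + 6/(1 + (-4)²))²*((⅒)*0) = (11 + 6/(1 + 16))²*0 = (11 + 6/17)²*0 = (193/17)²*0 = (37249/289)*0 = 0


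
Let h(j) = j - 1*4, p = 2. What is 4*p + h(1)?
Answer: 5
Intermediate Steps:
h(j) = -4 + j (h(j) = j - 4 = -4 + j)
4*p + h(1) = 4*2 + (-4 + 1) = 8 - 3 = 5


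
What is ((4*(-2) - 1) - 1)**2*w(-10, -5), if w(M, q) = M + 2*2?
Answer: -600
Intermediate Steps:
w(M, q) = 4 + M (w(M, q) = M + 4 = 4 + M)
((4*(-2) - 1) - 1)**2*w(-10, -5) = ((4*(-2) - 1) - 1)**2*(4 - 10) = ((-8 - 1) - 1)**2*(-6) = (-9 - 1)**2*(-6) = (-10)**2*(-6) = 100*(-6) = -600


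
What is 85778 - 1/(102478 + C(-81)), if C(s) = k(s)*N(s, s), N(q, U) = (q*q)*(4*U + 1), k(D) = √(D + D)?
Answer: 31204147623524092799/363777980642171 - 19072827*I*√2/727555961284342 ≈ 85778.0 - 3.7074e-8*I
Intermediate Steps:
k(D) = √2*√D (k(D) = √(2*D) = √2*√D)
N(q, U) = q²*(1 + 4*U)
C(s) = √2*s^(5/2)*(1 + 4*s) (C(s) = (√2*√s)*(s²*(1 + 4*s)) = √2*s^(5/2)*(1 + 4*s))
85778 - 1/(102478 + C(-81)) = 85778 - 1/(102478 + √2*(-81)^(5/2)*(1 + 4*(-81))) = 85778 - 1/(102478 + √2*(59049*I)*(1 - 324)) = 85778 - 1/(102478 + √2*(59049*I)*(-323)) = 85778 - 1/(102478 - 19072827*I*√2)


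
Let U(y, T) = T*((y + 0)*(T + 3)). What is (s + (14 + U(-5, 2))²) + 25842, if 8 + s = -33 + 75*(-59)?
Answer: 22672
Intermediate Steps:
U(y, T) = T*y*(3 + T) (U(y, T) = T*(y*(3 + T)) = T*y*(3 + T))
s = -4466 (s = -8 + (-33 + 75*(-59)) = -8 + (-33 - 4425) = -8 - 4458 = -4466)
(s + (14 + U(-5, 2))²) + 25842 = (-4466 + (14 + 2*(-5)*(3 + 2))²) + 25842 = (-4466 + (14 + 2*(-5)*5)²) + 25842 = (-4466 + (14 - 50)²) + 25842 = (-4466 + (-36)²) + 25842 = (-4466 + 1296) + 25842 = -3170 + 25842 = 22672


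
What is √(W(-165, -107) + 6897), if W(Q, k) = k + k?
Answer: √6683 ≈ 81.750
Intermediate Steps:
W(Q, k) = 2*k
√(W(-165, -107) + 6897) = √(2*(-107) + 6897) = √(-214 + 6897) = √6683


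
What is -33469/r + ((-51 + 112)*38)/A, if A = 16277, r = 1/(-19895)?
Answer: 10838296896453/16277 ≈ 6.6587e+8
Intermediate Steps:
r = -1/19895 ≈ -5.0264e-5
-33469/r + ((-51 + 112)*38)/A = -33469/(-1/19895) + ((-51 + 112)*38)/16277 = -33469*(-19895) + (61*38)*(1/16277) = 665865755 + 2318*(1/16277) = 665865755 + 2318/16277 = 10838296896453/16277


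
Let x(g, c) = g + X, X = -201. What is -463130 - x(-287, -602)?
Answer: -462642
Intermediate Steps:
x(g, c) = -201 + g (x(g, c) = g - 201 = -201 + g)
-463130 - x(-287, -602) = -463130 - (-201 - 287) = -463130 - 1*(-488) = -463130 + 488 = -462642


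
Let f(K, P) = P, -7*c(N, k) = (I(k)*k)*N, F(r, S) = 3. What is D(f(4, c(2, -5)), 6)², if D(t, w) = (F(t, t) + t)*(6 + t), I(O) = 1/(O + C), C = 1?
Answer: 8543929/38416 ≈ 222.41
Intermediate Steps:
I(O) = 1/(1 + O) (I(O) = 1/(O + 1) = 1/(1 + O))
c(N, k) = -N*k/(7*(1 + k)) (c(N, k) = -k/(1 + k)*N/7 = -N*k/(7*(1 + k)))
D(t, w) = (3 + t)*(6 + t)
D(f(4, c(2, -5)), 6)² = (18 + (-1*2*(-5)/(7 + 7*(-5)))² + 9*(-1*2*(-5)/(7 + 7*(-5))))² = (18 + (-1*2*(-5)/(7 - 35))² + 9*(-1*2*(-5)/(7 - 35)))² = (18 + (-1*2*(-5)/(-28))² + 9*(-1*2*(-5)/(-28)))² = (18 + (-1*2*(-5)*(-1/28))² + 9*(-1*2*(-5)*(-1/28)))² = (18 + (-5/14)² + 9*(-5/14))² = (18 + 25/196 - 45/14)² = (2923/196)² = 8543929/38416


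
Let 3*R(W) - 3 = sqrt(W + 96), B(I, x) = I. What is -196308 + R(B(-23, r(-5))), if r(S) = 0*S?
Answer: -196307 + sqrt(73)/3 ≈ -1.9630e+5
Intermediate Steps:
r(S) = 0
R(W) = 1 + sqrt(96 + W)/3 (R(W) = 1 + sqrt(W + 96)/3 = 1 + sqrt(96 + W)/3)
-196308 + R(B(-23, r(-5))) = -196308 + (1 + sqrt(96 - 23)/3) = -196308 + (1 + sqrt(73)/3) = -196307 + sqrt(73)/3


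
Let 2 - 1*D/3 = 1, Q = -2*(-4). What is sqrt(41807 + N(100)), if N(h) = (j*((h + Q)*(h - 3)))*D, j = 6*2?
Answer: sqrt(418943) ≈ 647.26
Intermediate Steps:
Q = 8
D = 3 (D = 6 - 3*1 = 6 - 3 = 3)
j = 12
N(h) = 36*(-3 + h)*(8 + h) (N(h) = (12*((h + 8)*(h - 3)))*3 = (12*((8 + h)*(-3 + h)))*3 = (12*((-3 + h)*(8 + h)))*3 = (12*(-3 + h)*(8 + h))*3 = 36*(-3 + h)*(8 + h))
sqrt(41807 + N(100)) = sqrt(41807 + (-864 + 36*100**2 + 180*100)) = sqrt(41807 + (-864 + 36*10000 + 18000)) = sqrt(41807 + (-864 + 360000 + 18000)) = sqrt(41807 + 377136) = sqrt(418943)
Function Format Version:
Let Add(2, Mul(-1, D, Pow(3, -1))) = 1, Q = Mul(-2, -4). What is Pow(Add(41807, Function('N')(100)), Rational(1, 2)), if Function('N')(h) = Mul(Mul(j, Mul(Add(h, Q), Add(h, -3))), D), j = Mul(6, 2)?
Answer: Pow(418943, Rational(1, 2)) ≈ 647.26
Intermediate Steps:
Q = 8
D = 3 (D = Add(6, Mul(-3, 1)) = Add(6, -3) = 3)
j = 12
Function('N')(h) = Mul(36, Add(-3, h), Add(8, h)) (Function('N')(h) = Mul(Mul(12, Mul(Add(h, 8), Add(h, -3))), 3) = Mul(Mul(12, Mul(Add(8, h), Add(-3, h))), 3) = Mul(Mul(12, Mul(Add(-3, h), Add(8, h))), 3) = Mul(Mul(12, Add(-3, h), Add(8, h)), 3) = Mul(36, Add(-3, h), Add(8, h)))
Pow(Add(41807, Function('N')(100)), Rational(1, 2)) = Pow(Add(41807, Add(-864, Mul(36, Pow(100, 2)), Mul(180, 100))), Rational(1, 2)) = Pow(Add(41807, Add(-864, Mul(36, 10000), 18000)), Rational(1, 2)) = Pow(Add(41807, Add(-864, 360000, 18000)), Rational(1, 2)) = Pow(Add(41807, 377136), Rational(1, 2)) = Pow(418943, Rational(1, 2))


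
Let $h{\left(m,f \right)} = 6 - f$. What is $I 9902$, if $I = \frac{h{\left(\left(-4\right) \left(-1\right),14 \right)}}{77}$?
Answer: $- \frac{79216}{77} \approx -1028.8$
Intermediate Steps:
$I = - \frac{8}{77}$ ($I = \frac{6 - 14}{77} = \left(6 - 14\right) \frac{1}{77} = \left(-8\right) \frac{1}{77} = - \frac{8}{77} \approx -0.1039$)
$I 9902 = \left(- \frac{8}{77}\right) 9902 = - \frac{79216}{77}$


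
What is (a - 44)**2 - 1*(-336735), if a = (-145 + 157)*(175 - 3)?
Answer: 4417135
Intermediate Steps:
a = 2064 (a = 12*172 = 2064)
(a - 44)**2 - 1*(-336735) = (2064 - 44)**2 - 1*(-336735) = 2020**2 + 336735 = 4080400 + 336735 = 4417135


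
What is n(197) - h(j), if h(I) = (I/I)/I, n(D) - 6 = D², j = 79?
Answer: 3066384/79 ≈ 38815.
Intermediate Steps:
n(D) = 6 + D²
h(I) = 1/I
n(197) - h(j) = (6 + 197²) - 1/79 = (6 + 38809) - 1*1/79 = 38815 - 1/79 = 3066384/79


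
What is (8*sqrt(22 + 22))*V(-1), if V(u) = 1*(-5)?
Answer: -80*sqrt(11) ≈ -265.33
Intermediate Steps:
V(u) = -5
(8*sqrt(22 + 22))*V(-1) = (8*sqrt(22 + 22))*(-5) = (8*sqrt(44))*(-5) = (8*(2*sqrt(11)))*(-5) = (16*sqrt(11))*(-5) = -80*sqrt(11)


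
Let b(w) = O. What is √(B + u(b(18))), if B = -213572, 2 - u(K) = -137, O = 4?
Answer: I*√213433 ≈ 461.99*I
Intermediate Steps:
b(w) = 4
u(K) = 139 (u(K) = 2 - 1*(-137) = 2 + 137 = 139)
√(B + u(b(18))) = √(-213572 + 139) = √(-213433) = I*√213433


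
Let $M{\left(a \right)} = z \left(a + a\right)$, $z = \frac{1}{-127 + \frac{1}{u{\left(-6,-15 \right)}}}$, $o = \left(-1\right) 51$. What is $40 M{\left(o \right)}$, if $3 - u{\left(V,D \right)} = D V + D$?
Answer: $\frac{58752}{1829} \approx 32.122$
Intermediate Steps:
$u{\left(V,D \right)} = 3 - D - D V$ ($u{\left(V,D \right)} = 3 - \left(D V + D\right) = 3 - \left(D + D V\right) = 3 - D - D V$)
$o = -51$
$z = - \frac{72}{9145}$ ($z = \frac{1}{-127 + \frac{1}{3 - -15 - \left(-15\right) \left(-6\right)}} = \frac{1}{-127 + \frac{1}{3 + 15 - 90}} = \frac{1}{-127 + \frac{1}{-72}} = \frac{1}{-127 - \frac{1}{72}} = \frac{1}{- \frac{9145}{72}} = - \frac{72}{9145} \approx -0.0078731$)
$M{\left(a \right)} = - \frac{144 a}{9145}$ ($M{\left(a \right)} = - \frac{72 \left(a + a\right)}{9145} = - \frac{72 \cdot 2 a}{9145} = - \frac{144 a}{9145}$)
$40 M{\left(o \right)} = 40 \left(\left(- \frac{144}{9145}\right) \left(-51\right)\right) = 40 \cdot \frac{7344}{9145} = \frac{58752}{1829}$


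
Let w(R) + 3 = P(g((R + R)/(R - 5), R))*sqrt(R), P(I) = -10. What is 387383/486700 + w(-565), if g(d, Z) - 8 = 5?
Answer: -1072717/486700 - 10*I*sqrt(565) ≈ -2.2041 - 237.7*I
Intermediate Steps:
g(d, Z) = 13 (g(d, Z) = 8 + 5 = 13)
w(R) = -3 - 10*sqrt(R)
387383/486700 + w(-565) = 387383/486700 + (-3 - 10*I*sqrt(565)) = -1072717/486700 - 10*I*sqrt(565)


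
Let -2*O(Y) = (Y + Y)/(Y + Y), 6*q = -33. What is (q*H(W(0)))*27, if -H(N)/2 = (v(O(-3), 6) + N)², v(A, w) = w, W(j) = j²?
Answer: 10692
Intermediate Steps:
q = -11/2 (q = (⅙)*(-33) = -11/2 ≈ -5.5000)
O(Y) = -½ (O(Y) = -(Y + Y)/(2*(Y + Y)) = -2*Y/(2*(2*Y)) = -2*Y*1/(2*Y)/2 = -½*1 = -½)
H(N) = -2*(6 + N)²
(q*H(W(0)))*27 = -(-11)*(6 + 0²)²*27 = -(-11)*(6 + 0)²*27 = -(-11)*6²*27 = -(-11)*36*27 = -11/2*(-72)*27 = 396*27 = 10692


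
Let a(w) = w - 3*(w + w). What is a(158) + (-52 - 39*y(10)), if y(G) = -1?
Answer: -803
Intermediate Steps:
a(w) = -5*w (a(w) = w - 6*w = -5*w)
a(158) + (-52 - 39*y(10)) = -5*158 + (-52 - 39*(-1)) = -790 + (-52 + 39) = -790 - 13 = -803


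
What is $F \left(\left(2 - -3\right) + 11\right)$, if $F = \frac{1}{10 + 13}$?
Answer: $\frac{16}{23} \approx 0.69565$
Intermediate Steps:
$F = \frac{1}{23} \approx 0.043478$
$F \left(\left(2 - -3\right) + 11\right) = \frac{\left(2 - -3\right) + 11}{23} = \frac{\left(2 + 3\right) + 11}{23} = \frac{5 + 11}{23} = \frac{1}{23} \cdot 16 = \frac{16}{23}$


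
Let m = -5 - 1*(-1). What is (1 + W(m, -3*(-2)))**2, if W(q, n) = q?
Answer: 9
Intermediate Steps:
m = -4 (m = -5 + 1 = -4)
(1 + W(m, -3*(-2)))**2 = (1 - 4)**2 = (-3)**2 = 9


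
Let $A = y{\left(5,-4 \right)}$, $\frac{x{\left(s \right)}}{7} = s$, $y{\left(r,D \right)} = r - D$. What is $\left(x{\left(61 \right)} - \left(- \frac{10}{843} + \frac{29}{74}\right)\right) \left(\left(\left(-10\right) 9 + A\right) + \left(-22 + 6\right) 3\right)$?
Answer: $- \frac{1144376501}{20794} \approx -55034.0$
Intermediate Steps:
$x{\left(s \right)} = 7 s$
$A = 9$ ($A = 5 - -4 = 5 + 4 = 9$)
$\left(x{\left(61 \right)} - \left(- \frac{10}{843} + \frac{29}{74}\right)\right) \left(\left(\left(-10\right) 9 + A\right) + \left(-22 + 6\right) 3\right) = \left(7 \cdot 61 - \left(- \frac{10}{843} + \frac{29}{74}\right)\right) \left(\left(\left(-10\right) 9 + 9\right) + \left(-22 + 6\right) 3\right) = \left(427 - \frac{23707}{62382}\right) \left(\left(-90 + 9\right) - 48\right) = \left(427 + \left(- \frac{29}{74} + \frac{10}{843}\right)\right) \left(-81 - 48\right) = \left(427 - \frac{23707}{62382}\right) \left(-129\right) = \frac{26613407}{62382} \left(-129\right) = - \frac{1144376501}{20794}$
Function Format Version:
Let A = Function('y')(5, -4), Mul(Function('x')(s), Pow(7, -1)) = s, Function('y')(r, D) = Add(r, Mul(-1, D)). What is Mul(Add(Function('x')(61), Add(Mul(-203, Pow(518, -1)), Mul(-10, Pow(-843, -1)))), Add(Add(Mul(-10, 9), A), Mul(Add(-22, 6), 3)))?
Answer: Rational(-1144376501, 20794) ≈ -55034.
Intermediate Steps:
Function('x')(s) = Mul(7, s)
A = 9 (A = Add(5, Mul(-1, -4)) = Add(5, 4) = 9)
Mul(Add(Function('x')(61), Add(Mul(-203, Pow(518, -1)), Mul(-10, Pow(-843, -1)))), Add(Add(Mul(-10, 9), A), Mul(Add(-22, 6), 3))) = Mul(Add(Mul(7, 61), Add(Mul(-203, Pow(518, -1)), Mul(-10, Pow(-843, -1)))), Add(Add(Mul(-10, 9), 9), Mul(Add(-22, 6), 3))) = Mul(Add(427, Add(Mul(-203, Rational(1, 518)), Mul(-10, Rational(-1, 843)))), Add(Add(-90, 9), Mul(-16, 3))) = Mul(Add(427, Add(Rational(-29, 74), Rational(10, 843))), Add(-81, -48)) = Mul(Add(427, Rational(-23707, 62382)), -129) = Mul(Rational(26613407, 62382), -129) = Rational(-1144376501, 20794)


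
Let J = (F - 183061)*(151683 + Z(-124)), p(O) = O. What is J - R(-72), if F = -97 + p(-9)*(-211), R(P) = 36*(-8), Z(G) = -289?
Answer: -27441524758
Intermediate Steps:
R(P) = -288
F = 1802 (F = -97 - 9*(-211) = -97 + 1899 = 1802)
J = -27441525046 (J = (1802 - 183061)*(151683 - 289) = -181259*151394 = -27441525046)
J - R(-72) = -27441525046 - 1*(-288) = -27441525046 + 288 = -27441524758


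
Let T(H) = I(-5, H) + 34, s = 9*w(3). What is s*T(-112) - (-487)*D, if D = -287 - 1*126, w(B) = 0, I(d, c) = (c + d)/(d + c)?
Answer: -201131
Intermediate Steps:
I(d, c) = 1 (I(d, c) = (c + d)/(c + d) = 1)
s = 0 (s = 9*0 = 0)
T(H) = 35 (T(H) = 1 + 34 = 35)
D = -413 (D = -287 - 126 = -413)
s*T(-112) - (-487)*D = 0*35 - (-487)*(-413) = 0 - 1*201131 = 0 - 201131 = -201131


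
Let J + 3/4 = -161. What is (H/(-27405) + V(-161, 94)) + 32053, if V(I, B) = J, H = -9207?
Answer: 129479839/4060 ≈ 31892.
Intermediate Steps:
J = -647/4 (J = -3/4 - 161 = -647/4 ≈ -161.75)
V(I, B) = -647/4
(H/(-27405) + V(-161, 94)) + 32053 = (-9207/(-27405) - 647/4) + 32053 = (-9207*(-1/27405) - 647/4) + 32053 = (341/1015 - 647/4) + 32053 = -655341/4060 + 32053 = 129479839/4060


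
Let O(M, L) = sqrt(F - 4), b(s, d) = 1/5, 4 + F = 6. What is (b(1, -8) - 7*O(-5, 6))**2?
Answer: (1 - 35*I*sqrt(2))**2/25 ≈ -97.96 - 3.9598*I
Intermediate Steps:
F = 2 (F = -4 + 6 = 2)
b(s, d) = 1/5 (b(s, d) = 1*(1/5) = 1/5)
O(M, L) = I*sqrt(2) (O(M, L) = sqrt(2 - 4) = sqrt(-2) = I*sqrt(2))
(b(1, -8) - 7*O(-5, 6))**2 = (1/5 - 7*I*sqrt(2))**2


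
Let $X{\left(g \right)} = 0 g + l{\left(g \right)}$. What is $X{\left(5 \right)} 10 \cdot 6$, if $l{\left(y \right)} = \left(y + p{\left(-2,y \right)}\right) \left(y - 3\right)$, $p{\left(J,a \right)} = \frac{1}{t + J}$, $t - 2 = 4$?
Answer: $630$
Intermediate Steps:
$t = 6$ ($t = 2 + 4 = 6$)
$p{\left(J,a \right)} = \frac{1}{6 + J}$
$l{\left(y \right)} = \left(-3 + y\right) \left(\frac{1}{4} + y\right)$ ($l{\left(y \right)} = \left(y + \frac{1}{6 - 2}\right) \left(y - 3\right) = \left(y + \frac{1}{4}\right) \left(-3 + y\right) = \left(\frac{1}{4} + y\right) \left(-3 + y\right) = \left(-3 + y\right) \left(\frac{1}{4} + y\right)$)
$X{\left(g \right)} = - \frac{3}{4} + g^{2} - \frac{11 g}{4}$ ($X{\left(g \right)} = 0 g - \left(\frac{3}{4} - g^{2} + \frac{11 g}{4}\right) = 0 - \left(\frac{3}{4} - g^{2} + \frac{11 g}{4}\right) = - \frac{3}{4} + g^{2} - \frac{11 g}{4}$)
$X{\left(5 \right)} 10 \cdot 6 = \left(- \frac{3}{4} + 5^{2} - \frac{55}{4}\right) 10 \cdot 6 = \left(- \frac{3}{4} + 25 - \frac{55}{4}\right) 60 = \frac{21}{2} \cdot 60 = 630$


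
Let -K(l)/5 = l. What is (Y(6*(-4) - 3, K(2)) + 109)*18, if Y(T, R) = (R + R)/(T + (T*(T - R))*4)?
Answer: 394322/201 ≈ 1961.8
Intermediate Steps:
K(l) = -5*l
Y(T, R) = 2*R/(T + 4*T*(T - R)) (Y(T, R) = (2*R)/(T + 4*T*(T - R)) = 2*R/(T + 4*T*(T - R)))
(Y(6*(-4) - 3, K(2)) + 109)*18 = (2*(-5*2)/((6*(-4) - 3)*(1 - (-20)*2 + 4*(6*(-4) - 3))) + 109)*18 = (2*(-10)/(-24 - 3*(1 - 4*(-10) + 4*(-24 - 3))) + 109)*18 = (2*(-10)/(-27*(1 + 40 + 4*(-27))) + 109)*18 = (2*(-10)*(-1/27)/(1 + 40 - 108) + 109)*18 = (2*(-10)*(-1/27)/(-67) + 109)*18 = (2*(-10)*(-1/27)*(-1/67) + 109)*18 = (-20/1809 + 109)*18 = (197161/1809)*18 = 394322/201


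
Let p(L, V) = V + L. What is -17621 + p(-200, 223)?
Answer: -17598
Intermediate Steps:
p(L, V) = L + V
-17621 + p(-200, 223) = -17621 + (-200 + 223) = -17621 + 23 = -17598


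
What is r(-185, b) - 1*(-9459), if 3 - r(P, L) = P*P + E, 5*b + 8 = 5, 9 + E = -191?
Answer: -24563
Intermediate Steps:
E = -200 (E = -9 - 191 = -200)
b = -3/5 (b = -8/5 + (1/5)*5 = -8/5 + 1 = -3/5 ≈ -0.60000)
r(P, L) = 203 - P**2 (r(P, L) = 3 - (P*P - 200) = 3 - (P**2 - 200) = 3 - (-200 + P**2) = 3 + (200 - P**2) = 203 - P**2)
r(-185, b) - 1*(-9459) = (203 - 1*(-185)**2) - 1*(-9459) = (203 - 1*34225) + 9459 = (203 - 34225) + 9459 = -34022 + 9459 = -24563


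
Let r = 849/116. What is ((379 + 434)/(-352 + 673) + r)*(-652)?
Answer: -19931477/3103 ≈ -6423.3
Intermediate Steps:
r = 849/116 (r = 849*(1/116) = 849/116 ≈ 7.3190)
((379 + 434)/(-352 + 673) + r)*(-652) = ((379 + 434)/(-352 + 673) + 849/116)*(-652) = (813/321 + 849/116)*(-652) = (813*(1/321) + 849/116)*(-652) = (271/107 + 849/116)*(-652) = (122279/12412)*(-652) = -19931477/3103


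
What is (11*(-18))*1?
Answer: -198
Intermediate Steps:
(11*(-18))*1 = -198*1 = -198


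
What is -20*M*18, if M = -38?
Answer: 13680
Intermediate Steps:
-20*M*18 = -20*(-38)*18 = 760*18 = 13680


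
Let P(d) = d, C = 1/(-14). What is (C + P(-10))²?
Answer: 19881/196 ≈ 101.43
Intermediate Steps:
C = -1/14 (C = 1*(-1/14) = -1/14 ≈ -0.071429)
(C + P(-10))² = (-1/14 - 10)² = (-141/14)² = 19881/196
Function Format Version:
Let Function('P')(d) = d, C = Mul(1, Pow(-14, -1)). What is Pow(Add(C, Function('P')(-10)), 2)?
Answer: Rational(19881, 196) ≈ 101.43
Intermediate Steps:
C = Rational(-1, 14) (C = Mul(1, Rational(-1, 14)) = Rational(-1, 14) ≈ -0.071429)
Pow(Add(C, Function('P')(-10)), 2) = Pow(Add(Rational(-1, 14), -10), 2) = Pow(Rational(-141, 14), 2) = Rational(19881, 196)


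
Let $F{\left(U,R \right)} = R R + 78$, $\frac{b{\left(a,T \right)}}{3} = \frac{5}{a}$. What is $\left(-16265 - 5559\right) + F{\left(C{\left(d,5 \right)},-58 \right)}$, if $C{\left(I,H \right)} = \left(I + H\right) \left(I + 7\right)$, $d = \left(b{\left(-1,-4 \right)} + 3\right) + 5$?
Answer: $-18382$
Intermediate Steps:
$b{\left(a,T \right)} = \frac{15}{a}$ ($b{\left(a,T \right)} = 3 \frac{5}{a} = \frac{15}{a}$)
$d = -7$ ($d = \left(\frac{15}{-1} + 3\right) + 5 = \left(15 \left(-1\right) + 3\right) + 5 = \left(-15 + 3\right) + 5 = -12 + 5 = -7$)
$C{\left(I,H \right)} = \left(7 + I\right) \left(H + I\right)$ ($C{\left(I,H \right)} = \left(H + I\right) \left(7 + I\right) = \left(7 + I\right) \left(H + I\right)$)
$F{\left(U,R \right)} = 78 + R^{2}$ ($F{\left(U,R \right)} = R^{2} + 78 = 78 + R^{2}$)
$\left(-16265 - 5559\right) + F{\left(C{\left(d,5 \right)},-58 \right)} = \left(-16265 - 5559\right) + \left(78 + \left(-58\right)^{2}\right) = -21824 + \left(78 + 3364\right) = -21824 + 3442 = -18382$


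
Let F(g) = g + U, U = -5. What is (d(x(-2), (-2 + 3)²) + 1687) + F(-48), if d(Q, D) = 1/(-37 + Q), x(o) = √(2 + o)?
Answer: 60457/37 ≈ 1634.0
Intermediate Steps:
F(g) = -5 + g (F(g) = g - 5 = -5 + g)
(d(x(-2), (-2 + 3)²) + 1687) + F(-48) = (1/(-37 + √(2 - 2)) + 1687) + (-5 - 48) = (1/(-37 + √0) + 1687) - 53 = (1/(-37 + 0) + 1687) - 53 = (1/(-37) + 1687) - 53 = (-1/37 + 1687) - 53 = 62418/37 - 53 = 60457/37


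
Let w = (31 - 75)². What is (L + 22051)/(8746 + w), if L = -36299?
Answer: -7124/5341 ≈ -1.3338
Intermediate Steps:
w = 1936 (w = (-44)² = 1936)
(L + 22051)/(8746 + w) = (-36299 + 22051)/(8746 + 1936) = -14248/10682 = -14248*1/10682 = -7124/5341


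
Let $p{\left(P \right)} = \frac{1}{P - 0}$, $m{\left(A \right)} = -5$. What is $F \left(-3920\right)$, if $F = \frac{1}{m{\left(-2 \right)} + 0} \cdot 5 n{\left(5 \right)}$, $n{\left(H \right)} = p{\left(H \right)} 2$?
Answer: $1568$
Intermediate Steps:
$p{\left(P \right)} = \frac{1}{P}$ ($p{\left(P \right)} = \frac{1}{P + 0} = \frac{1}{P}$)
$n{\left(H \right)} = \frac{2}{H}$ ($n{\left(H \right)} = \frac{1}{H} 2 = \frac{2}{H}$)
$F = - \frac{2}{5}$ ($F = \frac{1}{-5 + 0} \cdot 5 \cdot \frac{2}{5} = \frac{1}{-5} \cdot 5 \cdot 2 \cdot \frac{1}{5} = \left(- \frac{1}{5}\right) 5 \cdot \frac{2}{5} = \left(-1\right) \frac{2}{5} = - \frac{2}{5} \approx -0.4$)
$F \left(-3920\right) = \left(- \frac{2}{5}\right) \left(-3920\right) = 1568$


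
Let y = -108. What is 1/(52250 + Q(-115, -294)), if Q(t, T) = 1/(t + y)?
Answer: 223/11651749 ≈ 1.9139e-5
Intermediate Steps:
Q(t, T) = 1/(-108 + t) (Q(t, T) = 1/(t - 108) = 1/(-108 + t))
1/(52250 + Q(-115, -294)) = 1/(52250 + 1/(-108 - 115)) = 1/(52250 + 1/(-223)) = 1/(52250 - 1/223) = 1/(11651749/223) = 223/11651749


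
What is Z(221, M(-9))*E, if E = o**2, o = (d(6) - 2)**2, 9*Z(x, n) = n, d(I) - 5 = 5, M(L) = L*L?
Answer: 36864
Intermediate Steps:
M(L) = L**2
d(I) = 10 (d(I) = 5 + 5 = 10)
Z(x, n) = n/9
o = 64 (o = (10 - 2)**2 = 8**2 = 64)
E = 4096 (E = 64**2 = 4096)
Z(221, M(-9))*E = ((1/9)*(-9)**2)*4096 = ((1/9)*81)*4096 = 9*4096 = 36864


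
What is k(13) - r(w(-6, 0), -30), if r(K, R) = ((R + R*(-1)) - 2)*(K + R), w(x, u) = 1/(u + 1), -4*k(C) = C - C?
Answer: -58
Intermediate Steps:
k(C) = 0 (k(C) = -(C - C)/4 = -¼*0 = 0)
w(x, u) = 1/(1 + u)
r(K, R) = -2*K - 2*R (r(K, R) = ((R - R) - 2)*(K + R) = (0 - 2)*(K + R) = -2*(K + R) = -2*K - 2*R)
k(13) - r(w(-6, 0), -30) = 0 - (-2/(1 + 0) - 2*(-30)) = 0 - (-2/1 + 60) = 0 - (-2*1 + 60) = 0 - (-2 + 60) = 0 - 1*58 = 0 - 58 = -58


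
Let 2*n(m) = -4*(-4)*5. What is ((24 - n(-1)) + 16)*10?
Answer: 0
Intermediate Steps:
n(m) = 40 (n(m) = (-4*(-4)*5)/2 = (16*5)/2 = (½)*80 = 40)
((24 - n(-1)) + 16)*10 = ((24 - 1*40) + 16)*10 = ((24 - 40) + 16)*10 = (-16 + 16)*10 = 0*10 = 0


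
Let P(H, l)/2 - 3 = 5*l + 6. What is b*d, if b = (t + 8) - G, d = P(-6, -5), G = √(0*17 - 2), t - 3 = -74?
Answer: 2016 + 32*I*√2 ≈ 2016.0 + 45.255*I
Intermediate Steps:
t = -71 (t = 3 - 74 = -71)
G = I*√2 (G = √(0 - 2) = √(-2) = I*√2 ≈ 1.4142*I)
P(H, l) = 18 + 10*l (P(H, l) = 6 + 2*(5*l + 6) = 6 + 2*(6 + 5*l) = 6 + (12 + 10*l) = 18 + 10*l)
d = -32 (d = 18 + 10*(-5) = 18 - 50 = -32)
b = -63 - I*√2 (b = (-71 + 8) - I*√2 = -63 - I*√2 ≈ -63.0 - 1.4142*I)
b*d = (-63 - I*√2)*(-32) = 2016 + 32*I*√2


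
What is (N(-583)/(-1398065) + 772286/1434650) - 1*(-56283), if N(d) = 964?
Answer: 11288980235751074/200573395225 ≈ 56284.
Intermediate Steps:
(N(-583)/(-1398065) + 772286/1434650) - 1*(-56283) = (964/(-1398065) + 772286/1434650) - 1*(-56283) = (964*(-1/1398065) + 772286*(1/1434650)) + 56283 = (-964/1398065 + 386143/717325) + 56283 = 107832302399/200573395225 + 56283 = 11288980235751074/200573395225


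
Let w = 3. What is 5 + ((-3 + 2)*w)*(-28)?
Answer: 89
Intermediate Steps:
5 + ((-3 + 2)*w)*(-28) = 5 + ((-3 + 2)*3)*(-28) = 5 - 1*3*(-28) = 5 - 3*(-28) = 5 + 84 = 89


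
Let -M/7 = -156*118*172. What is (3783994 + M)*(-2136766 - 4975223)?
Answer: -184536385892514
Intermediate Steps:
M = 22163232 (M = -7*(-156*118)*172 = -(-128856)*172 = -7*(-3166176) = 22163232)
(3783994 + M)*(-2136766 - 4975223) = (3783994 + 22163232)*(-2136766 - 4975223) = 25947226*(-7111989) = -184536385892514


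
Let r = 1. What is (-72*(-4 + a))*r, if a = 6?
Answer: -144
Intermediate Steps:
(-72*(-4 + a))*r = -72*(-4 + 6)*1 = -72*2*1 = -18*8*1 = -144*1 = -144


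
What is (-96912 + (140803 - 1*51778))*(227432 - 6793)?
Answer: -1740179793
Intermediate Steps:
(-96912 + (140803 - 1*51778))*(227432 - 6793) = (-96912 + (140803 - 51778))*220639 = (-96912 + 89025)*220639 = -7887*220639 = -1740179793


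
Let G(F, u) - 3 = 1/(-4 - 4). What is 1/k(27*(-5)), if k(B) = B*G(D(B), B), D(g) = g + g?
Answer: -8/3105 ≈ -0.0025765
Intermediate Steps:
D(g) = 2*g
G(F, u) = 23/8 (G(F, u) = 3 + 1/(-4 - 4) = 3 + 1/(-8) = 3 - 1/8 = 23/8)
k(B) = 23*B/8 (k(B) = B*(23/8) = 23*B/8)
1/k(27*(-5)) = 1/(23*(27*(-5))/8) = 1/((23/8)*(-135)) = 1/(-3105/8) = -8/3105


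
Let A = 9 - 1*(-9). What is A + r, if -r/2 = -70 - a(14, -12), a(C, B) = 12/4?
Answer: 164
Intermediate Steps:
a(C, B) = 3 (a(C, B) = 12*(¼) = 3)
r = 146 (r = -2*(-70 - 1*3) = -2*(-70 - 3) = -2*(-73) = 146)
A = 18 (A = 9 + 9 = 18)
A + r = 18 + 146 = 164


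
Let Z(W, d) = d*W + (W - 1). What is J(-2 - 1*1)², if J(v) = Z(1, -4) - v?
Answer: 1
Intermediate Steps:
Z(W, d) = -1 + W + W*d (Z(W, d) = W*d + (-1 + W) = -1 + W + W*d)
J(v) = -4 - v (J(v) = (-1 + 1 + 1*(-4)) - v = (-1 + 1 - 4) - v = -4 - v)
J(-2 - 1*1)² = (-4 - (-2 - 1*1))² = (-4 - (-2 - 1))² = (-4 - 1*(-3))² = (-4 + 3)² = (-1)² = 1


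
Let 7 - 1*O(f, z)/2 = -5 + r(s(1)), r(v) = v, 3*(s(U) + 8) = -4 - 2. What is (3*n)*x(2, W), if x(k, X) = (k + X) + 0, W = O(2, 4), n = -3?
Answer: -414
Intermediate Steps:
s(U) = -10 (s(U) = -8 + (-4 - 2)/3 = -8 + (1/3)*(-6) = -8 - 2 = -10)
O(f, z) = 44 (O(f, z) = 14 - 2*(-5 - 10) = 14 - 2*(-15) = 14 + 30 = 44)
W = 44
x(k, X) = X + k (x(k, X) = (X + k) + 0 = X + k)
(3*n)*x(2, W) = (3*(-3))*(44 + 2) = -9*46 = -414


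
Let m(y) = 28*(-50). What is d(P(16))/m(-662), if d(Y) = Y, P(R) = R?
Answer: -2/175 ≈ -0.011429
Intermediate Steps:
m(y) = -1400
d(P(16))/m(-662) = 16/(-1400) = 16*(-1/1400) = -2/175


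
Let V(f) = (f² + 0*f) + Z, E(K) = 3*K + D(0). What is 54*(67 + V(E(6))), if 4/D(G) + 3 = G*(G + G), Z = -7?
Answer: 18240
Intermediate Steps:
D(G) = 4/(-3 + 2*G²) (D(G) = 4/(-3 + G*(G + G)) = 4/(-3 + G*(2*G)) = 4/(-3 + 2*G²))
E(K) = -4/3 + 3*K (E(K) = 3*K + 4/(-3 + 2*0²) = 3*K + 4/(-3 + 2*0) = 3*K + 4/(-3 + 0) = 3*K + 4/(-3) = 3*K + 4*(-⅓) = 3*K - 4/3 = -4/3 + 3*K)
V(f) = -7 + f² (V(f) = (f² + 0*f) - 7 = (f² + 0) - 7 = f² - 7 = -7 + f²)
54*(67 + V(E(6))) = 54*(67 + (-7 + (-4/3 + 3*6)²)) = 54*(67 + (-7 + (-4/3 + 18)²)) = 54*(67 + (-7 + (50/3)²)) = 54*(67 + (-7 + 2500/9)) = 54*(67 + 2437/9) = 54*(3040/9) = 18240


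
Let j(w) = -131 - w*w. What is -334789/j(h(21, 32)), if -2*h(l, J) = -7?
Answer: 1339156/573 ≈ 2337.1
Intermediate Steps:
h(l, J) = 7/2 (h(l, J) = -½*(-7) = 7/2)
j(w) = -131 - w²
-334789/j(h(21, 32)) = -334789/(-131 - (7/2)²) = -334789/(-131 - 1*49/4) = -334789/(-131 - 49/4) = -334789/(-573/4) = -334789*(-4/573) = 1339156/573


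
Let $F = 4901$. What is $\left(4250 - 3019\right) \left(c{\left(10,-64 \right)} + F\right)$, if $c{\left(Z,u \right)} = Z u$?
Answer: $5245291$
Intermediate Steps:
$\left(4250 - 3019\right) \left(c{\left(10,-64 \right)} + F\right) = \left(4250 - 3019\right) \left(10 \left(-64\right) + 4901\right) = 1231 \left(-640 + 4901\right) = 1231 \cdot 4261 = 5245291$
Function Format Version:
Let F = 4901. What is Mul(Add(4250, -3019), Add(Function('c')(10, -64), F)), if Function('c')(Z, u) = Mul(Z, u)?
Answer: 5245291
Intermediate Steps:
Mul(Add(4250, -3019), Add(Function('c')(10, -64), F)) = Mul(Add(4250, -3019), Add(Mul(10, -64), 4901)) = Mul(1231, Add(-640, 4901)) = Mul(1231, 4261) = 5245291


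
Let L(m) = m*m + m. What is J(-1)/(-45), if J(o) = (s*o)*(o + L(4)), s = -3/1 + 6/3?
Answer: -19/45 ≈ -0.42222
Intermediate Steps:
L(m) = m + m² (L(m) = m² + m = m + m²)
s = -1 (s = -3*1 + 6*(⅓) = -3 + 2 = -1)
J(o) = -o*(20 + o) (J(o) = (-o)*(o + 4*(1 + 4)) = (-o)*(o + 4*5) = (-o)*(o + 20) = (-o)*(20 + o) = -o*(20 + o))
J(-1)/(-45) = -1*(-1)*(20 - 1)/(-45) = -1*(-1)*19*(-1/45) = 19*(-1/45) = -19/45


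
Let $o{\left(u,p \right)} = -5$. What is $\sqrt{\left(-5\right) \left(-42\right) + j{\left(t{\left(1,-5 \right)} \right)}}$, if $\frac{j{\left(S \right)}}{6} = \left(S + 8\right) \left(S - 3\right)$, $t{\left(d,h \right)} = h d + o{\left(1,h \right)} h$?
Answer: $\sqrt{3066} \approx 55.371$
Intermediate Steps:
$t{\left(d,h \right)} = - 5 h + d h$ ($t{\left(d,h \right)} = h d - 5 h = d h - 5 h = - 5 h + d h$)
$j{\left(S \right)} = 6 \left(-3 + S\right) \left(8 + S\right)$ ($j{\left(S \right)} = 6 \left(S + 8\right) \left(S - 3\right) = 6 \left(8 + S\right) \left(-3 + S\right) = 6 \left(-3 + S\right) \left(8 + S\right)$)
$\sqrt{\left(-5\right) \left(-42\right) + j{\left(t{\left(1,-5 \right)} \right)}} = \sqrt{\left(-5\right) \left(-42\right) + \left(-144 + 6 \left(- 5 \left(-5 + 1\right)\right)^{2} + 30 \left(- 5 \left(-5 + 1\right)\right)\right)} = \sqrt{210 + \left(-144 + 6 \left(\left(-5\right) \left(-4\right)\right)^{2} + 30 \left(\left(-5\right) \left(-4\right)\right)\right)} = \sqrt{210 + \left(-144 + 6 \cdot 20^{2} + 30 \cdot 20\right)} = \sqrt{210 + \left(-144 + 6 \cdot 400 + 600\right)} = \sqrt{210 + \left(-144 + 2400 + 600\right)} = \sqrt{210 + 2856} = \sqrt{3066}$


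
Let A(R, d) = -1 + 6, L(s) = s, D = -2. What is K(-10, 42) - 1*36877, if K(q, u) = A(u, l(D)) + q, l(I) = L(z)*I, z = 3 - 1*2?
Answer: -36882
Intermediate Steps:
z = 1 (z = 3 - 2 = 1)
l(I) = I (l(I) = 1*I = I)
A(R, d) = 5
K(q, u) = 5 + q
K(-10, 42) - 1*36877 = (5 - 10) - 1*36877 = -5 - 36877 = -36882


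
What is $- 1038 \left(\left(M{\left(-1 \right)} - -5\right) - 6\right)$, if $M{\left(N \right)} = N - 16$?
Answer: $18684$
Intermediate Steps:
$M{\left(N \right)} = -16 + N$ ($M{\left(N \right)} = N - 16 = -16 + N$)
$- 1038 \left(\left(M{\left(-1 \right)} - -5\right) - 6\right) = - 1038 \left(\left(\left(-16 - 1\right) - -5\right) - 6\right) = - 1038 \left(\left(-17 + 5\right) - 6\right) = - 1038 \left(-12 - 6\right) = \left(-1038\right) \left(-18\right) = 18684$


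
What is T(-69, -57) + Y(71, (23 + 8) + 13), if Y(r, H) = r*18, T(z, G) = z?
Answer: 1209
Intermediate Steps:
Y(r, H) = 18*r
T(-69, -57) + Y(71, (23 + 8) + 13) = -69 + 18*71 = -69 + 1278 = 1209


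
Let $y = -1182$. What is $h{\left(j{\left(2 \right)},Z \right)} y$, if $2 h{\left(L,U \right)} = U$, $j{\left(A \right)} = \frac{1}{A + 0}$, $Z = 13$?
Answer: $-7683$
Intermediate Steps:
$j{\left(A \right)} = \frac{1}{A}$
$h{\left(L,U \right)} = \frac{U}{2}$
$h{\left(j{\left(2 \right)},Z \right)} y = \frac{1}{2} \cdot 13 \left(-1182\right) = \frac{13}{2} \left(-1182\right) = -7683$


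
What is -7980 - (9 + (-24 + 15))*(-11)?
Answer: -7980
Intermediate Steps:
-7980 - (9 + (-24 + 15))*(-11) = -7980 - (9 - 9)*(-11) = -7980 - 0*(-11) = -7980 - 1*0 = -7980 + 0 = -7980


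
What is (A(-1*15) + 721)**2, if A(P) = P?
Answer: 498436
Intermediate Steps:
(A(-1*15) + 721)**2 = (-1*15 + 721)**2 = (-15 + 721)**2 = 706**2 = 498436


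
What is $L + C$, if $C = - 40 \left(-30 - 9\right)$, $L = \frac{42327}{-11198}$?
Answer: $\frac{17426553}{11198} \approx 1556.2$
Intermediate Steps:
$L = - \frac{42327}{11198}$ ($L = 42327 \left(- \frac{1}{11198}\right) = - \frac{42327}{11198} \approx -3.7799$)
$C = 1560$ ($C = \left(-40\right) \left(-39\right) = 1560$)
$L + C = - \frac{42327}{11198} + 1560 = \frac{17426553}{11198}$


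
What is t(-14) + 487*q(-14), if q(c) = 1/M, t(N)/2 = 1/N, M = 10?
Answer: 3399/70 ≈ 48.557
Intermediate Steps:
t(N) = 2/N
q(c) = 1/10
t(-14) + 487*q(-14) = 2/(-14) + 487*(1/10) = 2*(-1/14) + 487/10 = -1/7 + 487/10 = 3399/70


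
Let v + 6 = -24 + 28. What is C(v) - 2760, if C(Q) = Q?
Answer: -2762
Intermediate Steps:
v = -2 (v = -6 + (-24 + 28) = -6 + 4 = -2)
C(v) - 2760 = -2 - 2760 = -2762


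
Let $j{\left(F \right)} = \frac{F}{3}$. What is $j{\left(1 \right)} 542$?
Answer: $\frac{542}{3} \approx 180.67$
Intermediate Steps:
$j{\left(F \right)} = \frac{F}{3}$ ($j{\left(F \right)} = F \frac{1}{3} = \frac{F}{3}$)
$j{\left(1 \right)} 542 = \frac{1}{3} \cdot 1 \cdot 542 = \frac{1}{3} \cdot 542 = \frac{542}{3}$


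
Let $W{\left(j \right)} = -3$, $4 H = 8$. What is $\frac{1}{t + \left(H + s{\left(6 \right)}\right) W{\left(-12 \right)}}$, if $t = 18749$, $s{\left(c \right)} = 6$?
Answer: $\frac{1}{18725} \approx 5.3405 \cdot 10^{-5}$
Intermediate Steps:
$H = 2$ ($H = \frac{1}{4} \cdot 8 = 2$)
$\frac{1}{t + \left(H + s{\left(6 \right)}\right) W{\left(-12 \right)}} = \frac{1}{18749 + \left(2 + 6\right) \left(-3\right)} = \frac{1}{18749 + 8 \left(-3\right)} = \frac{1}{18749 - 24} = \frac{1}{18725}$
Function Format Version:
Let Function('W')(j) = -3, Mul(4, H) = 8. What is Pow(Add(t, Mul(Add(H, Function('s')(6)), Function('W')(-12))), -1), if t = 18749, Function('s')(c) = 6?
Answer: Rational(1, 18725) ≈ 5.3405e-5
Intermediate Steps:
H = 2 (H = Mul(Rational(1, 4), 8) = 2)
Pow(Add(t, Mul(Add(H, Function('s')(6)), Function('W')(-12))), -1) = Pow(Add(18749, Mul(Add(2, 6), -3)), -1) = Pow(Add(18749, Mul(8, -3)), -1) = Pow(Add(18749, -24), -1) = Pow(18725, -1) = Rational(1, 18725)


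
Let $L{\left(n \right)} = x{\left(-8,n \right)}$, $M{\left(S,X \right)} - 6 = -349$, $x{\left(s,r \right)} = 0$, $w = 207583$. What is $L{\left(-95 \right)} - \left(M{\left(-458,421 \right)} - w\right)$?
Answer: $207926$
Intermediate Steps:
$M{\left(S,X \right)} = -343$ ($M{\left(S,X \right)} = 6 - 349 = -343$)
$L{\left(n \right)} = 0$
$L{\left(-95 \right)} - \left(M{\left(-458,421 \right)} - w\right) = 0 - \left(-343 - 207583\right) = 0 - -207926 = 0 + 207926 = 207926$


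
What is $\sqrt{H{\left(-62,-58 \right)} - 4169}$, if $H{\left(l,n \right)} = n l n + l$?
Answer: $i \sqrt{212799} \approx 461.3 i$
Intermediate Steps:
$H{\left(l,n \right)} = l + l n^{2}$ ($H{\left(l,n \right)} = l n n + l = l n^{2} + l = l + l n^{2}$)
$\sqrt{H{\left(-62,-58 \right)} - 4169} = \sqrt{- 62 \left(1 + \left(-58\right)^{2}\right) - 4169} = \sqrt{- 62 \left(1 + 3364\right) - 4169} = \sqrt{\left(-62\right) 3365 - 4169} = \sqrt{-208630 - 4169} = \sqrt{-212799} = i \sqrt{212799}$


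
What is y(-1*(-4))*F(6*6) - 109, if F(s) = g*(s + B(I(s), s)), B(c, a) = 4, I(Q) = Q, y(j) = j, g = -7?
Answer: -1229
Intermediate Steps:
F(s) = -28 - 7*s (F(s) = -7*(s + 4) = -7*(4 + s) = -28 - 7*s)
y(-1*(-4))*F(6*6) - 109 = (-1*(-4))*(-28 - 42*6) - 109 = 4*(-28 - 7*36) - 109 = 4*(-28 - 252) - 109 = 4*(-280) - 109 = -1120 - 109 = -1229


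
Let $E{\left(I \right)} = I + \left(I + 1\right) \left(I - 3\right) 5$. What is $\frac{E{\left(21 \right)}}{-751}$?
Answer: $- \frac{2001}{751} \approx -2.6644$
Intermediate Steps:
$E{\left(I \right)} = I + 5 \left(1 + I\right) \left(-3 + I\right)$ ($E{\left(I \right)} = I + \left(1 + I\right) \left(-3 + I\right) 5 = I + 5 \left(1 + I\right) \left(-3 + I\right)$)
$\frac{E{\left(21 \right)}}{-751} = \frac{-15 - 189 + 5 \cdot 21^{2}}{-751} = \left(-15 - 189 + 5 \cdot 441\right) \left(- \frac{1}{751}\right) = \left(-15 - 189 + 2205\right) \left(- \frac{1}{751}\right) = 2001 \left(- \frac{1}{751}\right) = - \frac{2001}{751}$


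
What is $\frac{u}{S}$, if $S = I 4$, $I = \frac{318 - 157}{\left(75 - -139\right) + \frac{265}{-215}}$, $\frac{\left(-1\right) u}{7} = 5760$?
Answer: $- \frac{13174560}{989} \approx -13321.0$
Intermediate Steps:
$u = -40320$ ($u = \left(-7\right) 5760 = -40320$)
$I = \frac{989}{1307}$ ($I = \frac{161}{\left(75 + 139\right) + 265 \left(- \frac{1}{215}\right)} = \frac{161}{214 - \frac{53}{43}} = \frac{161}{\frac{9149}{43}} = 161 \cdot \frac{43}{9149} = \frac{989}{1307} \approx 0.75669$)
$S = \frac{3956}{1307}$ ($S = \frac{989}{1307} \cdot 4 = \frac{3956}{1307} \approx 3.0268$)
$\frac{u}{S} = - \frac{40320}{\frac{3956}{1307}} = \left(-40320\right) \frac{1307}{3956} = - \frac{13174560}{989}$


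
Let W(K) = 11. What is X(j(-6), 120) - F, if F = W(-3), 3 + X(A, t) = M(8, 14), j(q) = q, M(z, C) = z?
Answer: -6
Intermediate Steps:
X(A, t) = 5 (X(A, t) = -3 + 8 = 5)
F = 11
X(j(-6), 120) - F = 5 - 1*11 = 5 - 11 = -6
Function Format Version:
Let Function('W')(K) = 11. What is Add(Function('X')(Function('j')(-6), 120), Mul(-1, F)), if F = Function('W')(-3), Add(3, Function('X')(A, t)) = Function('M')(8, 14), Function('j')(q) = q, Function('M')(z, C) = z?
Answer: -6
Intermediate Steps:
Function('X')(A, t) = 5 (Function('X')(A, t) = Add(-3, 8) = 5)
F = 11
Add(Function('X')(Function('j')(-6), 120), Mul(-1, F)) = Add(5, Mul(-1, 11)) = Add(5, -11) = -6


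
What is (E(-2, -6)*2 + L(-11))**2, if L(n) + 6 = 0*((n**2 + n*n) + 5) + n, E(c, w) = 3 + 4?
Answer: 9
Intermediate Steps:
E(c, w) = 7
L(n) = -6 + n (L(n) = -6 + (0*((n**2 + n*n) + 5) + n) = -6 + (0*((n**2 + n**2) + 5) + n) = -6 + (0*(2*n**2 + 5) + n) = -6 + (0*(5 + 2*n**2) + n) = -6 + (0 + n) = -6 + n)
(E(-2, -6)*2 + L(-11))**2 = (7*2 + (-6 - 11))**2 = (14 - 17)**2 = (-3)**2 = 9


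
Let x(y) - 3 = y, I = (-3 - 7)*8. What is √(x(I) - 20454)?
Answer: 7*I*√419 ≈ 143.29*I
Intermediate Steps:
I = -80 (I = -10*8 = -80)
x(y) = 3 + y
√(x(I) - 20454) = √((3 - 80) - 20454) = √(-77 - 20454) = √(-20531) = 7*I*√419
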